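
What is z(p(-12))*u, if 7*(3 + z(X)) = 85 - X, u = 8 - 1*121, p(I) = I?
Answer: -8588/7 ≈ -1226.9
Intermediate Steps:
u = -113 (u = 8 - 121 = -113)
z(X) = 64/7 - X/7 (z(X) = -3 + (85 - X)/7 = -3 + (85/7 - X/7) = 64/7 - X/7)
z(p(-12))*u = (64/7 - ⅐*(-12))*(-113) = (64/7 + 12/7)*(-113) = (76/7)*(-113) = -8588/7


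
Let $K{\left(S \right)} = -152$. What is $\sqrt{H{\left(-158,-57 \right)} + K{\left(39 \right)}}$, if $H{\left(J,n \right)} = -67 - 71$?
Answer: $i \sqrt{290} \approx 17.029 i$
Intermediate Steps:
$H{\left(J,n \right)} = -138$
$\sqrt{H{\left(-158,-57 \right)} + K{\left(39 \right)}} = \sqrt{-138 - 152} = \sqrt{-290} = i \sqrt{290}$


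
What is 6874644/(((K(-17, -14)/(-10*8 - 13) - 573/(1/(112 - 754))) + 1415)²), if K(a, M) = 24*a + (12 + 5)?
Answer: 14864698989/294869410184644 ≈ 5.0411e-5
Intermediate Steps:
K(a, M) = 17 + 24*a (K(a, M) = 24*a + 17 = 17 + 24*a)
6874644/(((K(-17, -14)/(-10*8 - 13) - 573/(1/(112 - 754))) + 1415)²) = 6874644/((((17 + 24*(-17))/(-10*8 - 13) - 573/(1/(112 - 754))) + 1415)²) = 6874644/((((17 - 408)/(-80 - 13) - 573/(1/(-642))) + 1415)²) = 6874644/(((-391/(-93) - 573/(-1/642)) + 1415)²) = 6874644/(((-391*(-1/93) - 573*(-642)) + 1415)²) = 6874644/(((391/93 + 367866) + 1415)²) = 6874644/((34211929/93 + 1415)²) = 6874644/((34343524/93)²) = 6874644/(1179477640738576/8649) = 6874644*(8649/1179477640738576) = 14864698989/294869410184644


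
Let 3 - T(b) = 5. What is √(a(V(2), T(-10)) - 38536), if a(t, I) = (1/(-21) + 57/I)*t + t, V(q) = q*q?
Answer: I*√17042970/21 ≈ 196.59*I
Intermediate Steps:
V(q) = q²
T(b) = -2 (T(b) = 3 - 1*5 = 3 - 5 = -2)
a(t, I) = t + t*(-1/21 + 57/I) (a(t, I) = (1*(-1/21) + 57/I)*t + t = (-1/21 + 57/I)*t + t = t*(-1/21 + 57/I) + t = t + t*(-1/21 + 57/I))
√(a(V(2), T(-10)) - 38536) = √((1/21)*2²*(1197 + 20*(-2))/(-2) - 38536) = √((1/21)*4*(-½)*(1197 - 40) - 38536) = √((1/21)*4*(-½)*1157 - 38536) = √(-2314/21 - 38536) = √(-811570/21) = I*√17042970/21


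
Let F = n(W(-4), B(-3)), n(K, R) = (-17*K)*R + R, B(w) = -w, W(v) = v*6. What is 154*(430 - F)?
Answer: -122738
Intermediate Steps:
W(v) = 6*v
n(K, R) = R - 17*K*R (n(K, R) = -17*K*R + R = R - 17*K*R)
F = 1227 (F = (-1*(-3))*(1 - 102*(-4)) = 3*(1 - 17*(-24)) = 3*(1 + 408) = 3*409 = 1227)
154*(430 - F) = 154*(430 - 1*1227) = 154*(430 - 1227) = 154*(-797) = -122738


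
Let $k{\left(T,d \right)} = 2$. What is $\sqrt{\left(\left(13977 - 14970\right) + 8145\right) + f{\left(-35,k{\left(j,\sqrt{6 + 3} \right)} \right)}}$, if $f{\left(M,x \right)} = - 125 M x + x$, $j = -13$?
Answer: $4 \sqrt{994} \approx 126.11$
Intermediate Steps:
$f{\left(M,x \right)} = x - 125 M x$ ($f{\left(M,x \right)} = - 125 M x + x = x - 125 M x$)
$\sqrt{\left(\left(13977 - 14970\right) + 8145\right) + f{\left(-35,k{\left(j,\sqrt{6 + 3} \right)} \right)}} = \sqrt{\left(\left(13977 - 14970\right) + 8145\right) + 2 \left(1 - -4375\right)} = \sqrt{\left(-993 + 8145\right) + 2 \left(1 + 4375\right)} = \sqrt{7152 + 2 \cdot 4376} = \sqrt{7152 + 8752} = \sqrt{15904} = 4 \sqrt{994}$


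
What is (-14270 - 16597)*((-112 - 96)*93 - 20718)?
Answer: 1236593754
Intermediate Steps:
(-14270 - 16597)*((-112 - 96)*93 - 20718) = -30867*(-208*93 - 20718) = -30867*(-19344 - 20718) = -30867*(-40062) = 1236593754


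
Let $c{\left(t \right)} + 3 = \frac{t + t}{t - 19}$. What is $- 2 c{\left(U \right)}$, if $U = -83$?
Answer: $\frac{140}{51} \approx 2.7451$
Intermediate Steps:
$c{\left(t \right)} = -3 + \frac{2 t}{-19 + t}$ ($c{\left(t \right)} = -3 + \frac{t + t}{t - 19} = -3 + \frac{2 t}{-19 + t}$)
$- 2 c{\left(U \right)} = - 2 \frac{57 - -83}{-19 - 83} = - 2 \frac{57 + 83}{-102} = - 2 \left(\left(- \frac{1}{102}\right) 140\right) = \left(-2\right) \left(- \frac{70}{51}\right) = \frac{140}{51}$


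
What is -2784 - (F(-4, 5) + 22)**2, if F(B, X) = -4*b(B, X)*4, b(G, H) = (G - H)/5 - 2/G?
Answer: -115396/25 ≈ -4615.8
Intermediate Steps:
b(G, H) = -2/G - H/5 + G/5 (b(G, H) = (G - H)*(1/5) - 2/G = (-H/5 + G/5) - 2/G = -2/G - H/5 + G/5)
F(B, X) = -16*(-10 + B*(B - X))/(5*B) (F(B, X) = -4*(-10 + B*(B - X))/(5*B)*4 = -16*(-10 + B*(B - X))/(5*B))
-2784 - (F(-4, 5) + 22)**2 = -2784 - ((16/5)*(10 - 1*(-4)*(-4 - 1*5))/(-4) + 22)**2 = -2784 - ((16/5)*(-1/4)*(10 - 1*(-4)*(-4 - 5)) + 22)**2 = -2784 - ((16/5)*(-1/4)*(10 - 1*(-4)*(-9)) + 22)**2 = -2784 - ((16/5)*(-1/4)*(10 - 36) + 22)**2 = -2784 - ((16/5)*(-1/4)*(-26) + 22)**2 = -2784 - (104/5 + 22)**2 = -2784 - (214/5)**2 = -2784 - 1*45796/25 = -2784 - 45796/25 = -115396/25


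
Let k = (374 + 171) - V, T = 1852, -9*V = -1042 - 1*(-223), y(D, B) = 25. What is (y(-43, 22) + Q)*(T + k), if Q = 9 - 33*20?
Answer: -1443556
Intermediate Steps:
V = 91 (V = -(-1042 - 1*(-223))/9 = -(-1042 + 223)/9 = -⅑*(-819) = 91)
Q = -651 (Q = 9 - 660 = -651)
k = 454 (k = (374 + 171) - 1*91 = 545 - 91 = 454)
(y(-43, 22) + Q)*(T + k) = (25 - 651)*(1852 + 454) = -626*2306 = -1443556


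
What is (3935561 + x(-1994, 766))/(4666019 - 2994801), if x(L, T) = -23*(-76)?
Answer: 3937309/1671218 ≈ 2.3560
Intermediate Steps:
x(L, T) = 1748
(3935561 + x(-1994, 766))/(4666019 - 2994801) = (3935561 + 1748)/(4666019 - 2994801) = 3937309/1671218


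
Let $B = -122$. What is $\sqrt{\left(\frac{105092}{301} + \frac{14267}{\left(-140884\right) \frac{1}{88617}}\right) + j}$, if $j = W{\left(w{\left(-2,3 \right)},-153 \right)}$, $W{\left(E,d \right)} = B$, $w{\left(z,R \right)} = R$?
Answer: $\frac{3 i \sqrt{236303947736479}}{493094} \approx 93.525 i$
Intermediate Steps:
$W{\left(E,d \right)} = -122$
$j = -122$
$\sqrt{\left(\frac{105092}{301} + \frac{14267}{\left(-140884\right) \frac{1}{88617}}\right) + j} = \sqrt{\left(\frac{105092}{301} + \frac{14267}{\left(-140884\right) \frac{1}{88617}}\right) - 122} = \sqrt{\left(105092 \cdot \frac{1}{301} + \frac{14267}{\left(-140884\right) \frac{1}{88617}}\right) - 122} = \sqrt{\left(\frac{2444}{7} + \frac{14267}{- \frac{140884}{88617}}\right) - 122} = \sqrt{\left(\frac{2444}{7} + 14267 \left(- \frac{88617}{140884}\right)\right) - 122} = \sqrt{\left(\frac{2444}{7} - \frac{1264298739}{140884}\right) - 122} = \sqrt{- \frac{8505770677}{986188} - 122} = \sqrt{- \frac{8626085613}{986188}} = \frac{3 i \sqrt{236303947736479}}{493094}$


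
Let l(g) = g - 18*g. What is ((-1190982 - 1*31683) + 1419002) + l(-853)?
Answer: 210838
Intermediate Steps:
l(g) = -17*g
((-1190982 - 1*31683) + 1419002) + l(-853) = ((-1190982 - 1*31683) + 1419002) - 17*(-853) = ((-1190982 - 31683) + 1419002) + 14501 = (-1222665 + 1419002) + 14501 = 196337 + 14501 = 210838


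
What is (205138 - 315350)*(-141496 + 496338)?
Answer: -39107846504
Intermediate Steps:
(205138 - 315350)*(-141496 + 496338) = -110212*354842 = -39107846504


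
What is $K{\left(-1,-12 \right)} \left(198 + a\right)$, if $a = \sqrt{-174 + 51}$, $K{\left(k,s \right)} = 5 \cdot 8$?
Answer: $7920 + 40 i \sqrt{123} \approx 7920.0 + 443.62 i$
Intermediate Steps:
$K{\left(k,s \right)} = 40$
$a = i \sqrt{123}$ ($a = \sqrt{-123} = i \sqrt{123} \approx 11.091 i$)
$K{\left(-1,-12 \right)} \left(198 + a\right) = 40 \left(198 + i \sqrt{123}\right) = 7920 + 40 i \sqrt{123}$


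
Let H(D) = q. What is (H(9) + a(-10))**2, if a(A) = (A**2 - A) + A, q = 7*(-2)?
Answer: 7396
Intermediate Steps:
q = -14
a(A) = A**2
H(D) = -14
(H(9) + a(-10))**2 = (-14 + (-10)**2)**2 = (-14 + 100)**2 = 86**2 = 7396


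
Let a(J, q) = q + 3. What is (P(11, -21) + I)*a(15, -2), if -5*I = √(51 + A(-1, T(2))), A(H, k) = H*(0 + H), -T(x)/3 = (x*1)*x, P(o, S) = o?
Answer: 11 - 2*√13/5 ≈ 9.5578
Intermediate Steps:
T(x) = -3*x² (T(x) = -3*x*1*x = -3*x*x = -3*x²)
A(H, k) = H² (A(H, k) = H*H = H²)
I = -2*√13/5 (I = -√(51 + (-1)²)/5 = -√(51 + 1)/5 = -2*√13/5 ≈ -1.4422)
a(J, q) = 3 + q
(P(11, -21) + I)*a(15, -2) = (11 - 2*√13/5)*(3 - 2) = (11 - 2*√13/5)*1 = 11 - 2*√13/5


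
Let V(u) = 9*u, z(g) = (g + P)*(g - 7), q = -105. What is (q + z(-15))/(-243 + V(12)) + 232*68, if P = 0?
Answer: 47323/3 ≈ 15774.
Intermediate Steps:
z(g) = g*(-7 + g) (z(g) = (g + 0)*(g - 7) = g*(-7 + g))
(q + z(-15))/(-243 + V(12)) + 232*68 = (-105 - 15*(-7 - 15))/(-243 + 9*12) + 232*68 = (-105 - 15*(-22))/(-243 + 108) + 15776 = (-105 + 330)/(-135) + 15776 = 225*(-1/135) + 15776 = -5/3 + 15776 = 47323/3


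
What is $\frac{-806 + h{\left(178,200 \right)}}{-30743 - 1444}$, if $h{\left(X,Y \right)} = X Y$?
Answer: $- \frac{11598}{10729} \approx -1.081$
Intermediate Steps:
$\frac{-806 + h{\left(178,200 \right)}}{-30743 - 1444} = \frac{-806 + 178 \cdot 200}{-30743 - 1444} = \frac{-806 + 35600}{-32187} = 34794 \left(- \frac{1}{32187}\right) = - \frac{11598}{10729}$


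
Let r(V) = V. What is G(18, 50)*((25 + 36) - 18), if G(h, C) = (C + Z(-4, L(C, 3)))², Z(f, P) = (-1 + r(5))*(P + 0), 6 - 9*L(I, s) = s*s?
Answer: 916588/9 ≈ 1.0184e+5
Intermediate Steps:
L(I, s) = ⅔ - s²/9 (L(I, s) = ⅔ - s*s/9 = ⅔ - s²/9)
Z(f, P) = 4*P (Z(f, P) = (-1 + 5)*(P + 0) = 4*P)
G(h, C) = (-4/3 + C)² (G(h, C) = (C + 4*(⅔ - ⅑*3²))² = (C + 4*(⅔ - ⅑*9))² = (C + 4*(⅔ - 1))² = (C + 4*(-⅓))² = (C - 4/3)² = (-4/3 + C)²)
G(18, 50)*((25 + 36) - 18) = ((-4 + 3*50)²/9)*((25 + 36) - 18) = ((-4 + 150)²/9)*(61 - 18) = ((⅑)*146²)*43 = ((⅑)*21316)*43 = (21316/9)*43 = 916588/9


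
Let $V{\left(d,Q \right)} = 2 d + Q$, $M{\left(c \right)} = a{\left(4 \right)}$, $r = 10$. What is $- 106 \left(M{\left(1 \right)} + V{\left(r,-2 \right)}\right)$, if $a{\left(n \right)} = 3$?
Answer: $-2226$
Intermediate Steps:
$M{\left(c \right)} = 3$
$V{\left(d,Q \right)} = Q + 2 d$
$- 106 \left(M{\left(1 \right)} + V{\left(r,-2 \right)}\right) = - 106 \left(3 + \left(-2 + 2 \cdot 10\right)\right) = - 106 \left(3 + \left(-2 + 20\right)\right) = - 106 \left(3 + 18\right) = \left(-106\right) 21 = -2226$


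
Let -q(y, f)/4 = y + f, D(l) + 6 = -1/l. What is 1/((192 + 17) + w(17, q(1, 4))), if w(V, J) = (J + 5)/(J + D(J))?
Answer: 173/36257 ≈ 0.0047715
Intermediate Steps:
D(l) = -6 - 1/l
q(y, f) = -4*f - 4*y (q(y, f) = -4*(y + f) = -4*(f + y) = -4*f - 4*y)
w(V, J) = (5 + J)/(-6 + J - 1/J) (w(V, J) = (J + 5)/(J + (-6 - 1/J)) = (5 + J)/(-6 + J - 1/J))
1/((192 + 17) + w(17, q(1, 4))) = 1/((192 + 17) - (-4*4 - 4*1)*(5 + (-4*4 - 4*1))/(1 - (-4*4 - 4*1)*(-6 + (-4*4 - 4*1)))) = 1/(209 - (-16 - 4)*(5 + (-16 - 4))/(1 - (-16 - 4)*(-6 + (-16 - 4)))) = 1/(209 - 1*(-20)*(5 - 20)/(1 - 1*(-20)*(-6 - 20))) = 1/(209 - 1*(-20)*(-15)/(1 - 1*(-20)*(-26))) = 1/(209 - 1*(-20)*(-15)/(1 - 520)) = 1/(209 - 1*(-20)*(-15)/(-519)) = 1/(209 - 1*(-20)*(-1/519)*(-15)) = 1/(209 + 100/173) = 1/(36257/173) = 173/36257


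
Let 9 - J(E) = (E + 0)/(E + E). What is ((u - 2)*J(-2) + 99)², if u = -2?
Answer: 4225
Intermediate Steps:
J(E) = 17/2 (J(E) = 9 - (E + 0)/(E + E) = 9 - E/(2*E) = 9 - E*1/(2*E) = 9 - 1*½ = 9 - ½ = 17/2)
((u - 2)*J(-2) + 99)² = ((-2 - 2)*(17/2) + 99)² = (-4*17/2 + 99)² = (-34 + 99)² = 65² = 4225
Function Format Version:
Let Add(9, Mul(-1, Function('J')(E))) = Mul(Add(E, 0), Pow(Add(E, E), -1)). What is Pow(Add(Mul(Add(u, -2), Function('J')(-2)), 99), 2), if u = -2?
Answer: 4225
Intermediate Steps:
Function('J')(E) = Rational(17, 2) (Function('J')(E) = Add(9, Mul(-1, Mul(Add(E, 0), Pow(Add(E, E), -1)))) = Add(9, Mul(-1, Mul(E, Pow(Mul(2, E), -1)))) = Add(9, Mul(-1, Mul(E, Mul(Rational(1, 2), Pow(E, -1))))) = Add(9, Mul(-1, Rational(1, 2))) = Add(9, Rational(-1, 2)) = Rational(17, 2))
Pow(Add(Mul(Add(u, -2), Function('J')(-2)), 99), 2) = Pow(Add(Mul(Add(-2, -2), Rational(17, 2)), 99), 2) = Pow(Add(Mul(-4, Rational(17, 2)), 99), 2) = Pow(Add(-34, 99), 2) = Pow(65, 2) = 4225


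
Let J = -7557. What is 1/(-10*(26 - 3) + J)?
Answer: -1/7787 ≈ -0.00012842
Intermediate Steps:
1/(-10*(26 - 3) + J) = 1/(-10*(26 - 3) - 7557) = 1/(-10*23 - 7557) = 1/(-230 - 7557) = 1/(-7787) = -1/7787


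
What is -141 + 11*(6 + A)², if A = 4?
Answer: 959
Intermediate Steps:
-141 + 11*(6 + A)² = -141 + 11*(6 + 4)² = -141 + 11*10² = -141 + 11*100 = -141 + 1100 = 959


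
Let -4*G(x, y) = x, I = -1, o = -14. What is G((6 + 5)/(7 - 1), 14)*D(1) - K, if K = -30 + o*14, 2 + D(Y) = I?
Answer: 1819/8 ≈ 227.38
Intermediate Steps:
G(x, y) = -x/4
D(Y) = -3 (D(Y) = -2 - 1 = -3)
K = -226 (K = -30 - 14*14 = -30 - 196 = -226)
G((6 + 5)/(7 - 1), 14)*D(1) - K = -(6 + 5)/(4*(7 - 1))*(-3) - 1*(-226) = -11/(4*6)*(-3) + 226 = -¼*11/6*(-3) + 226 = -11/24*(-3) + 226 = 11/8 + 226 = 1819/8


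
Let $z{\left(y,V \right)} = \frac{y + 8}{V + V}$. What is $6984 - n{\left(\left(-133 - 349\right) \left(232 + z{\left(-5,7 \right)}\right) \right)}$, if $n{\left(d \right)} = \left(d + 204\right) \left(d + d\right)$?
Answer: $- \frac{1225478301650}{49} \approx -2.501 \cdot 10^{10}$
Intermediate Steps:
$z{\left(y,V \right)} = \frac{8 + y}{2 V}$
$n{\left(d \right)} = 2 d \left(204 + d\right)$ ($n{\left(d \right)} = \left(204 + d\right) 2 d = 2 d \left(204 + d\right)$)
$6984 - n{\left(\left(-133 - 349\right) \left(232 + z{\left(-5,7 \right)}\right) \right)} = 6984 - 2 \left(-133 - 349\right) \left(232 + \frac{8 - 5}{2 \cdot 7}\right) \left(204 + \left(-133 - 349\right) \left(232 + \frac{8 - 5}{2 \cdot 7}\right)\right) = 6984 - 2 \left(- 482 \left(232 + \frac{1}{2} \cdot \frac{1}{7} \cdot 3\right)\right) \left(204 - 482 \left(232 + \frac{1}{2} \cdot \frac{1}{7} \cdot 3\right)\right) = 6984 - 2 \left(- 482 \left(232 + \frac{3}{14}\right)\right) \left(204 - 482 \left(232 + \frac{3}{14}\right)\right) = 6984 - 2 \left(\left(-482\right) \frac{3251}{14}\right) \left(204 - \frac{783491}{7}\right) = 6984 - 2 \left(- \frac{783491}{7}\right) \left(204 - \frac{783491}{7}\right) = 6984 - 2 \left(- \frac{783491}{7}\right) \left(- \frac{782063}{7}\right) = 6984 - \frac{1225478643866}{49} = - \frac{1225478301650}{49}$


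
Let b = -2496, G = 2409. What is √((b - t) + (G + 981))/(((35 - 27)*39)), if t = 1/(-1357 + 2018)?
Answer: √390606713/206232 ≈ 0.095833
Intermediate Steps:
t = 1/661 ≈ 0.0015129
√((b - t) + (G + 981))/(((35 - 27)*39)) = √((-2496 - 1*1/661) + (2409 + 981))/(((35 - 27)*39)) = √((-2496 - 1/661) + 3390)/((8*39)) = √(-1649857/661 + 3390)/312 = √(590933/661)*(1/312) = (√390606713/661)*(1/312) = √390606713/206232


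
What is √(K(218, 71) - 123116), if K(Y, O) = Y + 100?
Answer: I*√122798 ≈ 350.43*I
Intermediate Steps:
K(Y, O) = 100 + Y
√(K(218, 71) - 123116) = √((100 + 218) - 123116) = √(318 - 123116) = √(-122798) = I*√122798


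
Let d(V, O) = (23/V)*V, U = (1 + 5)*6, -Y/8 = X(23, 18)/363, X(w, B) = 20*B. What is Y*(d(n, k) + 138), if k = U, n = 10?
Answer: -154560/121 ≈ -1277.4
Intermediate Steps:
Y = -960/121 (Y = -8*20*18/363 = -2880/363 = -8*120/121 = -960/121 ≈ -7.9339)
U = 36 (U = 6*6 = 36)
k = 36
d(V, O) = 23
Y*(d(n, k) + 138) = -960*(23 + 138)/121 = -960/121*161 = -154560/121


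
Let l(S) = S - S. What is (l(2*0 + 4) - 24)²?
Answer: 576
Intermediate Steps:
l(S) = 0
(l(2*0 + 4) - 24)² = (0 - 24)² = (-24)² = 576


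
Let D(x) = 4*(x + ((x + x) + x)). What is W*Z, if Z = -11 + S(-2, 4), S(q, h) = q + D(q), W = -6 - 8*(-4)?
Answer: -1170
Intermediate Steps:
D(x) = 16*x (D(x) = 4*(x + (2*x + x)) = 4*(x + 3*x) = 4*(4*x) = 16*x)
W = 26 (W = -6 + 32 = 26)
S(q, h) = 17*q (S(q, h) = q + 16*q = 17*q)
Z = -45 (Z = -11 + 17*(-2) = -11 - 34 = -45)
W*Z = 26*(-45) = -1170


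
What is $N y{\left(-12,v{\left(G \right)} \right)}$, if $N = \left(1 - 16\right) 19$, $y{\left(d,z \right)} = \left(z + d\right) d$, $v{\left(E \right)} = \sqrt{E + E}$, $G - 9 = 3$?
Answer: $-41040 + 6840 \sqrt{6} \approx -24286.0$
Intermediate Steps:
$G = 12$ ($G = 9 + 3 = 12$)
$v{\left(E \right)} = \sqrt{2} \sqrt{E}$ ($v{\left(E \right)} = \sqrt{2 E} = \sqrt{2} \sqrt{E}$)
$y{\left(d,z \right)} = d \left(d + z\right)$ ($y{\left(d,z \right)} = \left(d + z\right) d = d \left(d + z\right)$)
$N = -285$ ($N = \left(-15\right) 19 = -285$)
$N y{\left(-12,v{\left(G \right)} \right)} = - 285 \left(- 12 \left(-12 + \sqrt{2} \sqrt{12}\right)\right) = - 285 \left(- 12 \left(-12 + \sqrt{2} \cdot 2 \sqrt{3}\right)\right) = - 285 \left(- 12 \left(-12 + 2 \sqrt{6}\right)\right) = - 285 \left(144 - 24 \sqrt{6}\right) = -41040 + 6840 \sqrt{6}$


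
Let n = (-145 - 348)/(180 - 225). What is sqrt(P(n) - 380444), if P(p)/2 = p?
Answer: I*sqrt(85594970)/15 ≈ 616.78*I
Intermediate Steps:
n = 493/45 (n = -493/(-45) = -493*(-1/45) = 493/45 ≈ 10.956)
P(p) = 2*p
sqrt(P(n) - 380444) = sqrt(2*(493/45) - 380444) = sqrt(986/45 - 380444) = sqrt(-17118994/45) = I*sqrt(85594970)/15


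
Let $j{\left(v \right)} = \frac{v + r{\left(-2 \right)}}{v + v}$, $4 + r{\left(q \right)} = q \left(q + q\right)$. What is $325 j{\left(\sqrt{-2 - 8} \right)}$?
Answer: $\frac{325}{2} - 65 i \sqrt{10} \approx 162.5 - 205.55 i$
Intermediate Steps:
$r{\left(q \right)} = -4 + 2 q^{2}$ ($r{\left(q \right)} = -4 + q \left(q + q\right) = -4 + q 2 q = -4 + 2 q^{2}$)
$j{\left(v \right)} = \frac{4 + v}{2 v}$ ($j{\left(v \right)} = \frac{v - \left(4 - 2 \left(-2\right)^{2}\right)}{v + v} = \frac{v + \left(-4 + 2 \cdot 4\right)}{2 v} = \left(v + \left(-4 + 8\right)\right) \frac{1}{2 v} = \left(v + 4\right) \frac{1}{2 v} = \left(4 + v\right) \frac{1}{2 v} = \frac{4 + v}{2 v}$)
$325 j{\left(\sqrt{-2 - 8} \right)} = 325 \frac{4 + \sqrt{-2 - 8}}{2 \sqrt{-2 - 8}} = 325 \frac{4 + \sqrt{-10}}{2 \sqrt{-10}} = 325 \frac{4 + i \sqrt{10}}{2 i \sqrt{10}} = 325 \frac{- \frac{i \sqrt{10}}{10} \left(4 + i \sqrt{10}\right)}{2} = 325 \left(- \frac{i \sqrt{10} \left(4 + i \sqrt{10}\right)}{20}\right) = - \frac{65 i \sqrt{10} \left(4 + i \sqrt{10}\right)}{4}$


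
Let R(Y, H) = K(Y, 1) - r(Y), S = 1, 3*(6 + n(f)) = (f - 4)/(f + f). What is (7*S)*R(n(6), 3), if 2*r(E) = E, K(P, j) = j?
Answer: 1001/36 ≈ 27.806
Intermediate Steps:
r(E) = E/2
n(f) = -6 + (-4 + f)/(6*f) (n(f) = -6 + ((f - 4)/(f + f))/3 = -6 + ((-4 + f)/((2*f)))/3 = -6 + ((-4 + f)*(1/(2*f)))/3 = -6 + ((-4 + f)/(2*f))/3 = -6 + (-4 + f)/(6*f))
R(Y, H) = 1 - Y/2
(7*S)*R(n(6), 3) = (7*1)*(1 - (-4 - 35*6)/(12*6)) = 7*(1 - (-4 - 210)/(12*6)) = 7*(1 - (-214)/(12*6)) = 7*(1 - ½*(-107/18)) = 7*(1 + 107/36) = 7*(143/36) = 1001/36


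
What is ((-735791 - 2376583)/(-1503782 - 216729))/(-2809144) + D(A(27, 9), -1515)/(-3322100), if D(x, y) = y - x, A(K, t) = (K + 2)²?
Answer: 1422074096227813/2007031413649913300 ≈ 0.00070855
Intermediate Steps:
A(K, t) = (2 + K)²
((-735791 - 2376583)/(-1503782 - 216729))/(-2809144) + D(A(27, 9), -1515)/(-3322100) = ((-735791 - 2376583)/(-1503782 - 216729))/(-2809144) + (-1515 - (2 + 27)²)/(-3322100) = -3112374/(-1720511)*(-1/2809144) + (-1515 - 1*29²)*(-1/3322100) = -3112374*(-1/1720511)*(-1/2809144) + (-1515 - 1*841)*(-1/3322100) = (3112374/1720511)*(-1/2809144) + (-1515 - 841)*(-1/3322100) = -1556187/2416581576292 - 2356*(-1/3322100) = -1556187/2416581576292 + 589/830525 = 1422074096227813/2007031413649913300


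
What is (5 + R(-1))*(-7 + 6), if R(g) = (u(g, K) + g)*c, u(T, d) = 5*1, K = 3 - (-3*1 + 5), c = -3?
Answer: 7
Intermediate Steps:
K = 1 (K = 3 - (-3 + 5) = 3 - 1*2 = 3 - 2 = 1)
u(T, d) = 5
R(g) = -15 - 3*g (R(g) = (5 + g)*(-3) = -15 - 3*g)
(5 + R(-1))*(-7 + 6) = (5 + (-15 - 3*(-1)))*(-7 + 6) = (5 + (-15 + 3))*(-1) = (5 - 12)*(-1) = -7*(-1) = 7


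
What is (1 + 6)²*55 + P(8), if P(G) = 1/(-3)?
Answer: 8084/3 ≈ 2694.7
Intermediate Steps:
P(G) = -⅓
(1 + 6)²*55 + P(8) = (1 + 6)²*55 - ⅓ = 7²*55 - ⅓ = 49*55 - ⅓ = 2695 - ⅓ = 8084/3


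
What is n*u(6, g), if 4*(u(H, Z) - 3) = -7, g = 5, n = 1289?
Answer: 6445/4 ≈ 1611.3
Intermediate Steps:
u(H, Z) = 5/4 (u(H, Z) = 3 + (1/4)*(-7) = 3 - 7/4 = 5/4)
n*u(6, g) = 1289*(5/4) = 6445/4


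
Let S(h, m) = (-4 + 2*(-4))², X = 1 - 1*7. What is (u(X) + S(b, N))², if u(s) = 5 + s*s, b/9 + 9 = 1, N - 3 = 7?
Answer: 34225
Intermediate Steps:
N = 10 (N = 3 + 7 = 10)
b = -72 (b = -81 + 9*1 = -81 + 9 = -72)
X = -6 (X = 1 - 7 = -6)
S(h, m) = 144 (S(h, m) = (-4 - 8)² = (-12)² = 144)
u(s) = 5 + s²
(u(X) + S(b, N))² = ((5 + (-6)²) + 144)² = ((5 + 36) + 144)² = (41 + 144)² = 185² = 34225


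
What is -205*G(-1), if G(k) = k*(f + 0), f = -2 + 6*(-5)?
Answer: -6560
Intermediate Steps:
f = -32 (f = -2 - 30 = -32)
G(k) = -32*k (G(k) = k*(-32 + 0) = k*(-32) = -32*k)
-205*G(-1) = -(-6560)*(-1) = -205*32 = -6560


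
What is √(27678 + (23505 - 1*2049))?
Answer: √49134 ≈ 221.66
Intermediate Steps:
√(27678 + (23505 - 1*2049)) = √(27678 + (23505 - 2049)) = √(27678 + 21456) = √49134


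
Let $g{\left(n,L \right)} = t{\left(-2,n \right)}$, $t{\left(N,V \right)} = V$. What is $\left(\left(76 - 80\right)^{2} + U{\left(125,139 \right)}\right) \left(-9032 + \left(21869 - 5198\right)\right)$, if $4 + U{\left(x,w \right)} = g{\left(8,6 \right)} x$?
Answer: $7730668$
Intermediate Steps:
$g{\left(n,L \right)} = n$
$U{\left(x,w \right)} = -4 + 8 x$
$\left(\left(76 - 80\right)^{2} + U{\left(125,139 \right)}\right) \left(-9032 + \left(21869 - 5198\right)\right) = \left(\left(76 - 80\right)^{2} + \left(-4 + 8 \cdot 125\right)\right) \left(-9032 + \left(21869 - 5198\right)\right) = \left(\left(-4\right)^{2} + \left(-4 + 1000\right)\right) \left(-9032 + 16671\right) = \left(16 + 996\right) 7639 = 1012 \cdot 7639 = 7730668$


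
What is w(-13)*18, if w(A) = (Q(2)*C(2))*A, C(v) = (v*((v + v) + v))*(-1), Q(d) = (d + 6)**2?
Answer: 179712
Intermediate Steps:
Q(d) = (6 + d)**2
C(v) = -3*v**2 (C(v) = (v*(2*v + v))*(-1) = (v*(3*v))*(-1) = (3*v**2)*(-1) = -3*v**2)
w(A) = -768*A (w(A) = ((6 + 2)**2*(-3*2**2))*A = (8**2*(-3*4))*A = (64*(-12))*A = -768*A)
w(-13)*18 = -768*(-13)*18 = 9984*18 = 179712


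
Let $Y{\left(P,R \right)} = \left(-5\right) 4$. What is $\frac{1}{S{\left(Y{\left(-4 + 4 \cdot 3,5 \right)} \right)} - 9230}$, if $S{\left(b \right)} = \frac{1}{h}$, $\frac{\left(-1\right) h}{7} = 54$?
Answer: $- \frac{378}{3488941} \approx -0.00010834$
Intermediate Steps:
$h = -378$ ($h = \left(-7\right) 54 = -378$)
$Y{\left(P,R \right)} = -20$
$S{\left(b \right)} = - \frac{1}{378}$ ($S{\left(b \right)} = \frac{1}{-378} = - \frac{1}{378}$)
$\frac{1}{S{\left(Y{\left(-4 + 4 \cdot 3,5 \right)} \right)} - 9230} = \frac{1}{- \frac{1}{378} - 9230} = \frac{1}{- \frac{3488941}{378}} = - \frac{378}{3488941}$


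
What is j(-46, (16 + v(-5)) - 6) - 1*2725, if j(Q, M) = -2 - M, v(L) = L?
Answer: -2732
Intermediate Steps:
j(-46, (16 + v(-5)) - 6) - 1*2725 = (-2 - ((16 - 5) - 6)) - 1*2725 = (-2 - (11 - 6)) - 2725 = (-2 - 1*5) - 2725 = (-2 - 5) - 2725 = -7 - 2725 = -2732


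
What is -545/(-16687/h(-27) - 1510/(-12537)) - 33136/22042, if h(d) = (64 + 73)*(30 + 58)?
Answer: 82244188589648/191364996049 ≈ 429.78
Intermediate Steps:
h(d) = 12056 (h(d) = 137*88 = 12056)
-545/(-16687/h(-27) - 1510/(-12537)) - 33136/22042 = -545/(-16687/12056 - 1510/(-12537)) - 33136/22042 = -545/(-16687*1/12056 - 1510*(-1/12537)) - 33136*1/22042 = -545/(-1517/1096 + 1510/12537) - 16568/11021 = -545/(-17363669/13740552) - 16568/11021 = -545*(-13740552/17363669) - 16568/11021 = 7488600840/17363669 - 16568/11021 = 82244188589648/191364996049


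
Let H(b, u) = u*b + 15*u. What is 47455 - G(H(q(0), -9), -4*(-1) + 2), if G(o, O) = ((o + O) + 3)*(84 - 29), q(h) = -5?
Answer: 51910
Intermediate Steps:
H(b, u) = 15*u + b*u (H(b, u) = b*u + 15*u = 15*u + b*u)
G(o, O) = 165 + 55*O + 55*o (G(o, O) = ((O + o) + 3)*55 = (3 + O + o)*55 = 165 + 55*O + 55*o)
47455 - G(H(q(0), -9), -4*(-1) + 2) = 47455 - (165 + 55*(-4*(-1) + 2) + 55*(-9*(15 - 5))) = 47455 - (165 + 55*(4 + 2) + 55*(-9*10)) = 47455 - (165 + 55*6 + 55*(-90)) = 47455 - (165 + 330 - 4950) = 47455 - 1*(-4455) = 47455 + 4455 = 51910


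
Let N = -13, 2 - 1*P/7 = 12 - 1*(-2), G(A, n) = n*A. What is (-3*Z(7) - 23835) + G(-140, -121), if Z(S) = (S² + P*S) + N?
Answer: -5239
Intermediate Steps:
G(A, n) = A*n
P = -84 (P = 14 - 7*(12 - 1*(-2)) = 14 - 7*(12 + 2) = 14 - 7*14 = 14 - 98 = -84)
Z(S) = -13 + S² - 84*S (Z(S) = (S² - 84*S) - 13 = -13 + S² - 84*S)
(-3*Z(7) - 23835) + G(-140, -121) = (-3*(-13 + 7² - 84*7) - 23835) - 140*(-121) = (-3*(-13 + 49 - 588) - 23835) + 16940 = (-3*(-552) - 23835) + 16940 = (1656 - 23835) + 16940 = -22179 + 16940 = -5239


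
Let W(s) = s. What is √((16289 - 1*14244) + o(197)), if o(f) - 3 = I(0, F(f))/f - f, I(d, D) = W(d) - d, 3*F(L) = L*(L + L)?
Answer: √1851 ≈ 43.023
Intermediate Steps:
F(L) = 2*L²/3 (F(L) = (L*(L + L))/3 = (L*(2*L))/3 = (2*L²)/3 = 2*L²/3)
I(d, D) = 0 (I(d, D) = d - d = 0)
o(f) = 3 - f (o(f) = 3 + (0/f - f) = 3 + (0 - f) = 3 - f)
√((16289 - 1*14244) + o(197)) = √((16289 - 1*14244) + (3 - 1*197)) = √((16289 - 14244) + (3 - 197)) = √(2045 - 194) = √1851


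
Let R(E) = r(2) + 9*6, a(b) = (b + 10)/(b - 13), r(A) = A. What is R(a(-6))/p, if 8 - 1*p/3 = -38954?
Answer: 4/8349 ≈ 0.00047910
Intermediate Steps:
a(b) = (10 + b)/(-13 + b)
p = 116886 (p = 24 - 3*(-38954) = 24 + 116862 = 116886)
R(E) = 56 (R(E) = 2 + 9*6 = 2 + 54 = 56)
R(a(-6))/p = 56/116886 = 56*(1/116886) = 4/8349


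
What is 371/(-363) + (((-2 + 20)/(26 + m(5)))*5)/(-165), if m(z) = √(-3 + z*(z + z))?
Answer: -238507/228327 + 6*√47/6919 ≈ -1.0386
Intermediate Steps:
m(z) = √(-3 + 2*z²) (m(z) = √(-3 + z*(2*z)) = √(-3 + 2*z²))
371/(-363) + (((-2 + 20)/(26 + m(5)))*5)/(-165) = 371/(-363) + (((-2 + 20)/(26 + √(-3 + 2*5²)))*5)/(-165) = 371*(-1/363) + ((18/(26 + √(-3 + 2*25)))*5)*(-1/165) = -371/363 + ((18/(26 + √(-3 + 50)))*5)*(-1/165) = -371/363 + ((18/(26 + √47))*5)*(-1/165) = -371/363 + (90/(26 + √47))*(-1/165) = -371/363 - 6/(11*(26 + √47))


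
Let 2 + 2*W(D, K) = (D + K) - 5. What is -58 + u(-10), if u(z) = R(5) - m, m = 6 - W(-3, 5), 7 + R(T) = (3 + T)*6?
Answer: -51/2 ≈ -25.500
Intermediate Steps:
R(T) = 11 + 6*T (R(T) = -7 + (3 + T)*6 = -7 + (18 + 6*T) = 11 + 6*T)
W(D, K) = -7/2 + D/2 + K/2 (W(D, K) = -1 + ((D + K) - 5)/2 = -1 + (-5 + D + K)/2 = -1 + (-5/2 + D/2 + K/2) = -7/2 + D/2 + K/2)
m = 17/2 (m = 6 - (-7/2 + (1/2)*(-3) + (1/2)*5) = 6 - (-7/2 - 3/2 + 5/2) = 6 - 1*(-5/2) = 6 + 5/2 = 17/2 ≈ 8.5000)
u(z) = 65/2 (u(z) = (11 + 6*5) - 1*17/2 = (11 + 30) - 17/2 = 41 - 17/2 = 65/2)
-58 + u(-10) = -58 + 65/2 = -51/2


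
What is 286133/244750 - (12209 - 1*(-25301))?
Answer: -9180286367/244750 ≈ -37509.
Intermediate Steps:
286133/244750 - (12209 - 1*(-25301)) = 286133*(1/244750) - (12209 + 25301) = 286133/244750 - 1*37510 = 286133/244750 - 37510 = -9180286367/244750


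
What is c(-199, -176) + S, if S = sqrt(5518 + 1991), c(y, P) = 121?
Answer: 121 + sqrt(7509) ≈ 207.65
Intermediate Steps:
S = sqrt(7509) ≈ 86.655
c(-199, -176) + S = 121 + sqrt(7509)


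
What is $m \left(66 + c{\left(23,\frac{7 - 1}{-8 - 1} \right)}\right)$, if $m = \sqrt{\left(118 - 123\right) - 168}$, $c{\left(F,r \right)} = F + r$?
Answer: $\frac{265 i \sqrt{173}}{3} \approx 1161.8 i$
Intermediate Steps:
$m = i \sqrt{173}$ ($m = \sqrt{\left(118 - 123\right) - 168} = \sqrt{-5 - 168} = \sqrt{-173} = i \sqrt{173} \approx 13.153 i$)
$m \left(66 + c{\left(23,\frac{7 - 1}{-8 - 1} \right)}\right) = i \sqrt{173} \left(66 + \left(23 + \frac{7 - 1}{-8 - 1}\right)\right) = i \sqrt{173} \left(66 + \left(23 + \frac{6}{-9}\right)\right) = i \sqrt{173} \left(66 + \left(23 + 6 \left(- \frac{1}{9}\right)\right)\right) = i \sqrt{173} \left(66 + \left(23 - \frac{2}{3}\right)\right) = i \sqrt{173} \left(66 + \frac{67}{3}\right) = i \sqrt{173} \cdot \frac{265}{3} = \frac{265 i \sqrt{173}}{3}$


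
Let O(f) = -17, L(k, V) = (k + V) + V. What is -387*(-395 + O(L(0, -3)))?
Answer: 159444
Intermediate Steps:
L(k, V) = k + 2*V (L(k, V) = (V + k) + V = k + 2*V)
-387*(-395 + O(L(0, -3))) = -387*(-395 - 17) = -387*(-412) = 159444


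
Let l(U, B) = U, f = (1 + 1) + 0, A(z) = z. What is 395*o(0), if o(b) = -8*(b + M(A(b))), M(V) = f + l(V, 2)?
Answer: -6320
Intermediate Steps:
f = 2 (f = 2 + 0 = 2)
M(V) = 2 + V
o(b) = -16 - 16*b (o(b) = -8*(b + (2 + b)) = -8*(2 + 2*b) = -16 - 16*b)
395*o(0) = 395*(-16 - 16*0) = 395*(-16 + 0) = 395*(-16) = -6320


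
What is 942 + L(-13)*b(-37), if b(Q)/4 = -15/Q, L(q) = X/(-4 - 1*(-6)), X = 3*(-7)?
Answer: 34224/37 ≈ 924.97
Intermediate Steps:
X = -21
L(q) = -21/2 (L(q) = -21/(-4 - 1*(-6)) = -21/(-4 + 6) = -21/2)
b(Q) = -60/Q (b(Q) = 4*(-15/Q) = -60/Q)
942 + L(-13)*b(-37) = 942 - (-630)/(-37) = 942 - (-630)*(-1)/37 = 942 - 21/2*60/37 = 942 - 630/37 = 34224/37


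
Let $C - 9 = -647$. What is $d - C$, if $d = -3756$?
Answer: $-3118$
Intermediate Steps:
$C = -638$ ($C = 9 - 647 = -638$)
$d - C = -3756 - -638 = -3756 + 638 = -3118$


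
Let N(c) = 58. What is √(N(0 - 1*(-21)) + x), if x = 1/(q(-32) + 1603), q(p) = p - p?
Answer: 5*√5961557/1603 ≈ 7.6158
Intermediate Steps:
q(p) = 0
x = 1/1603 (x = 1/(0 + 1603) = 1/1603 ≈ 0.00062383)
√(N(0 - 1*(-21)) + x) = √(58 + 1/1603) = √(92975/1603) = 5*√5961557/1603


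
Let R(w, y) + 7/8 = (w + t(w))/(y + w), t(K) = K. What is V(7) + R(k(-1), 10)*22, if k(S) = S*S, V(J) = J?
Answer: -33/4 ≈ -8.2500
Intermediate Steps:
k(S) = S²
R(w, y) = -7/8 + 2*w/(w + y) (R(w, y) = -7/8 + (w + w)/(y + w) = -7/8 + (2*w)/(w + y) = -7/8 + 2*w/(w + y))
V(7) + R(k(-1), 10)*22 = 7 + ((-7*10 + 9*(-1)²)/(8*((-1)² + 10)))*22 = 7 + ((-70 + 9*1)/(8*(1 + 10)))*22 = 7 + ((⅛)*(-70 + 9)/11)*22 = 7 + ((⅛)*(1/11)*(-61))*22 = 7 - 61/88*22 = 7 - 61/4 = -33/4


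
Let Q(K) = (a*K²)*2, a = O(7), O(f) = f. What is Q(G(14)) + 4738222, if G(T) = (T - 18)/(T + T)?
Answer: 33167556/7 ≈ 4.7382e+6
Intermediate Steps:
a = 7
G(T) = (-18 + T)/(2*T) (G(T) = (-18 + T)/((2*T)) = (-18 + T)*(1/(2*T)) = (-18 + T)/(2*T))
Q(K) = 14*K² (Q(K) = (7*K²)*2 = 14*K²)
Q(G(14)) + 4738222 = 14*((½)*(-18 + 14)/14)² + 4738222 = 14*((½)*(1/14)*(-4))² + 4738222 = 14*(-⅐)² + 4738222 = 14*(1/49) + 4738222 = 2/7 + 4738222 = 33167556/7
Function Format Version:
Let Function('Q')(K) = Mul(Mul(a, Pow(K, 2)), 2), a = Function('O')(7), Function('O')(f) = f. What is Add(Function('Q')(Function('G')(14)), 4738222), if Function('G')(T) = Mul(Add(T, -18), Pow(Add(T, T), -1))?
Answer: Rational(33167556, 7) ≈ 4.7382e+6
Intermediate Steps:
a = 7
Function('G')(T) = Mul(Rational(1, 2), Pow(T, -1), Add(-18, T)) (Function('G')(T) = Mul(Add(-18, T), Pow(Mul(2, T), -1)) = Mul(Add(-18, T), Mul(Rational(1, 2), Pow(T, -1))) = Mul(Rational(1, 2), Pow(T, -1), Add(-18, T)))
Function('Q')(K) = Mul(14, Pow(K, 2)) (Function('Q')(K) = Mul(Mul(7, Pow(K, 2)), 2) = Mul(14, Pow(K, 2)))
Add(Function('Q')(Function('G')(14)), 4738222) = Add(Mul(14, Pow(Mul(Rational(1, 2), Pow(14, -1), Add(-18, 14)), 2)), 4738222) = Add(Mul(14, Pow(Mul(Rational(1, 2), Rational(1, 14), -4), 2)), 4738222) = Add(Mul(14, Pow(Rational(-1, 7), 2)), 4738222) = Add(Mul(14, Rational(1, 49)), 4738222) = Add(Rational(2, 7), 4738222) = Rational(33167556, 7)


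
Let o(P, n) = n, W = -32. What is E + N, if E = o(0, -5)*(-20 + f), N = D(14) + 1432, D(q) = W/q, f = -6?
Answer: 10918/7 ≈ 1559.7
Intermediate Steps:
D(q) = -32/q
N = 10008/7 (N = -32/14 + 1432 = -32*1/14 + 1432 = -16/7 + 1432 = 10008/7 ≈ 1429.7)
E = 130 (E = -5*(-20 - 6) = -5*(-26) = 130)
E + N = 130 + 10008/7 = 10918/7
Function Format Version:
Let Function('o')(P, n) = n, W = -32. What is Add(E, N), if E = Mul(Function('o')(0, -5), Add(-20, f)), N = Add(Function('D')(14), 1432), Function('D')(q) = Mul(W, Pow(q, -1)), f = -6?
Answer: Rational(10918, 7) ≈ 1559.7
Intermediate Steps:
Function('D')(q) = Mul(-32, Pow(q, -1))
N = Rational(10008, 7) (N = Add(Mul(-32, Pow(14, -1)), 1432) = Add(Mul(-32, Rational(1, 14)), 1432) = Add(Rational(-16, 7), 1432) = Rational(10008, 7) ≈ 1429.7)
E = 130 (E = Mul(-5, Add(-20, -6)) = Mul(-5, -26) = 130)
Add(E, N) = Add(130, Rational(10008, 7)) = Rational(10918, 7)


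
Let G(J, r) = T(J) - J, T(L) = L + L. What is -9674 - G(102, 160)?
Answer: -9776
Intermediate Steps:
T(L) = 2*L
G(J, r) = J (G(J, r) = 2*J - J = J)
-9674 - G(102, 160) = -9674 - 1*102 = -9674 - 102 = -9776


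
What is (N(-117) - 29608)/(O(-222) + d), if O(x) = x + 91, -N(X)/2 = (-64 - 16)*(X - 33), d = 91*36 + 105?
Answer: -26804/1625 ≈ -16.495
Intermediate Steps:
d = 3381 (d = 3276 + 105 = 3381)
N(X) = -5280 + 160*X (N(X) = -2*(-64 - 16)*(X - 33) = -(-160)*(-33 + X) = -2*(2640 - 80*X) = -5280 + 160*X)
O(x) = 91 + x
(N(-117) - 29608)/(O(-222) + d) = ((-5280 + 160*(-117)) - 29608)/((91 - 222) + 3381) = ((-5280 - 18720) - 29608)/(-131 + 3381) = (-24000 - 29608)/3250 = -53608*1/3250 = -26804/1625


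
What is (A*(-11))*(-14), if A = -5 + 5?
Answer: 0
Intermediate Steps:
A = 0
(A*(-11))*(-14) = (0*(-11))*(-14) = 0*(-14) = 0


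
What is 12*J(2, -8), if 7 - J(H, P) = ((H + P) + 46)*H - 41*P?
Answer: -4812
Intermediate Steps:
J(H, P) = 7 + 41*P - H*(46 + H + P) (J(H, P) = 7 - (((H + P) + 46)*H - 41*P) = 7 - ((46 + H + P)*H - 41*P) = 7 - (H*(46 + H + P) - 41*P) = 7 - (-41*P + H*(46 + H + P)) = 7 + (41*P - H*(46 + H + P)) = 7 + 41*P - H*(46 + H + P))
12*J(2, -8) = 12*(7 - 1*2² - 46*2 + 41*(-8) - 1*2*(-8)) = 12*(7 - 1*4 - 92 - 328 + 16) = 12*(7 - 4 - 92 - 328 + 16) = 12*(-401) = -4812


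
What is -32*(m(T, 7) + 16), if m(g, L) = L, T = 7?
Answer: -736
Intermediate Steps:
-32*(m(T, 7) + 16) = -32*(7 + 16) = -32*23 = -736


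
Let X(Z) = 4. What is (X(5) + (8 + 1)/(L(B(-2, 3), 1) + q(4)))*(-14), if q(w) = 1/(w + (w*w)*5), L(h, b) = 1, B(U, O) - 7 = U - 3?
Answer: -15344/85 ≈ -180.52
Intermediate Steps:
B(U, O) = 4 + U (B(U, O) = 7 + (U - 3) = 7 + (-3 + U) = 4 + U)
q(w) = 1/(w + 5*w**2) (q(w) = 1/(w + w**2*5) = 1/(w + 5*w**2))
(X(5) + (8 + 1)/(L(B(-2, 3), 1) + q(4)))*(-14) = (4 + (8 + 1)/(1 + 1/(4*(1 + 5*4))))*(-14) = (4 + 9/(1 + 1/(4*(1 + 20))))*(-14) = (4 + 9/(1 + (1/4)/21))*(-14) = (4 + 9/(1 + (1/4)*(1/21)))*(-14) = (4 + 9/(1 + 1/84))*(-14) = (4 + 9/(85/84))*(-14) = (4 + 9*(84/85))*(-14) = (4 + 756/85)*(-14) = (1096/85)*(-14) = -15344/85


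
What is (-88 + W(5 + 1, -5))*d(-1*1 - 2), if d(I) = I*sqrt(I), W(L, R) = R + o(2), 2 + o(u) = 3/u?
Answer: 561*I*sqrt(3)/2 ≈ 485.84*I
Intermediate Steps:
o(u) = -2 + 3/u
W(L, R) = -1/2 + R (W(L, R) = R + (-2 + 3/2) = R - 1/2 = -1/2 + R)
d(I) = I**(3/2)
(-88 + W(5 + 1, -5))*d(-1*1 - 2) = (-88 + (-1/2 - 5))*(-1*1 - 2)**(3/2) = (-88 - 11/2)*(-1 - 2)**(3/2) = -(-561)*I*sqrt(3)/2 = 561*I*sqrt(3)/2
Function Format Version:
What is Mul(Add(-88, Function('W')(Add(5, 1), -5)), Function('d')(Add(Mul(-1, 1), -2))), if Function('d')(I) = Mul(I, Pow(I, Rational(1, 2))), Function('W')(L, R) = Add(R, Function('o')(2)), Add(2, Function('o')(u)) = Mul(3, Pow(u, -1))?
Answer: Mul(Rational(561, 2), I, Pow(3, Rational(1, 2))) ≈ Mul(485.84, I)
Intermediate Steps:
Function('o')(u) = Add(-2, Mul(3, Pow(u, -1)))
Function('W')(L, R) = Add(Rational(-1, 2), R) (Function('W')(L, R) = Add(R, Add(-2, Mul(3, Pow(2, -1)))) = Add(R, Add(-2, Mul(3, Rational(1, 2)))) = Add(R, Add(-2, Rational(3, 2))) = Add(R, Rational(-1, 2)) = Add(Rational(-1, 2), R))
Function('d')(I) = Pow(I, Rational(3, 2))
Mul(Add(-88, Function('W')(Add(5, 1), -5)), Function('d')(Add(Mul(-1, 1), -2))) = Mul(Add(-88, Add(Rational(-1, 2), -5)), Pow(Add(Mul(-1, 1), -2), Rational(3, 2))) = Mul(Add(-88, Rational(-11, 2)), Pow(Add(-1, -2), Rational(3, 2))) = Mul(Rational(-187, 2), Pow(-3, Rational(3, 2))) = Mul(Rational(-187, 2), Mul(-3, I, Pow(3, Rational(1, 2)))) = Mul(Rational(561, 2), I, Pow(3, Rational(1, 2)))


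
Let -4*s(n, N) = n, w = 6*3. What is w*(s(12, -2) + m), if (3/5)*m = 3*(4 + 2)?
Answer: 486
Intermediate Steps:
w = 18
m = 30 (m = 5*(3*(4 + 2))/3 = 5*(3*6)/3 = (5/3)*18 = 30)
s(n, N) = -n/4
w*(s(12, -2) + m) = 18*(-1/4*12 + 30) = 18*(-3 + 30) = 18*27 = 486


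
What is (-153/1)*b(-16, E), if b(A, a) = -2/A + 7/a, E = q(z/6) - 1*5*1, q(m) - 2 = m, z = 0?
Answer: 2703/8 ≈ 337.88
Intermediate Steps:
q(m) = 2 + m
E = -3 (E = (2 + 0/6) - 1*5*1 = (2 + 0*(1/6)) - 5*1 = (2 + 0) - 5 = 2 - 5 = -3)
(-153/1)*b(-16, E) = (-153/1)*(-2/(-16) + 7/(-3)) = (-153*1)*(-2*(-1/16) + 7*(-1/3)) = -153*(1/8 - 7/3) = -153*(-53/24) = 2703/8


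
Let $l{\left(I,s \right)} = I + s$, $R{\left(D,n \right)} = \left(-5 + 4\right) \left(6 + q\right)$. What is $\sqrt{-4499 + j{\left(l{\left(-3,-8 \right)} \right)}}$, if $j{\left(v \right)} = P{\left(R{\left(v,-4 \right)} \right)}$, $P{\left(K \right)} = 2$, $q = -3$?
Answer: $i \sqrt{4497} \approx 67.06 i$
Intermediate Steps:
$R{\left(D,n \right)} = -3$ ($R{\left(D,n \right)} = \left(-5 + 4\right) \left(6 - 3\right) = \left(-1\right) 3 = -3$)
$j{\left(v \right)} = 2$
$\sqrt{-4499 + j{\left(l{\left(-3,-8 \right)} \right)}} = \sqrt{-4499 + 2} = \sqrt{-4497} = i \sqrt{4497}$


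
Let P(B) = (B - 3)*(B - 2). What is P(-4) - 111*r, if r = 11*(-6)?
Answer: 7368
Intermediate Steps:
P(B) = (-3 + B)*(-2 + B)
r = -66
P(-4) - 111*r = (6 + (-4)² - 5*(-4)) - 111*(-66) = (6 + 16 + 20) + 7326 = 42 + 7326 = 7368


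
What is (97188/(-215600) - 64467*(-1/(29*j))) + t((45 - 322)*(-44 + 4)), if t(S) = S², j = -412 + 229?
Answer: 57663372162569/469700 ≈ 1.2277e+8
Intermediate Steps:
j = -183
(97188/(-215600) - 64467*(-1/(29*j))) + t((45 - 322)*(-44 + 4)) = (97188/(-215600) - 64467/((-183*(-29)))) + ((45 - 322)*(-44 + 4))² = (97188*(-1/215600) - 64467/5307) + (-277*(-40))² = (-3471/7700 - 64467*1/5307) + 11080² = (-3471/7700 - 741/61) + 122766400 = -5917431/469700 + 122766400 = 57663372162569/469700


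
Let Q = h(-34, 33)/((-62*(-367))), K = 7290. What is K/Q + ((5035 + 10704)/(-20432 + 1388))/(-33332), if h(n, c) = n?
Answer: -52647145913657077/10791168336 ≈ -4.8787e+6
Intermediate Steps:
Q = -17/11377 (Q = -34/((-62*(-367))) = -34/22754 = -34*1/22754 = -17/11377 ≈ -0.0014942)
K/Q + ((5035 + 10704)/(-20432 + 1388))/(-33332) = 7290/(-17/11377) + ((5035 + 10704)/(-20432 + 1388))/(-33332) = 7290*(-11377/17) + (15739/(-19044))*(-1/33332) = -82938330/17 + (15739*(-1/19044))*(-1/33332) = -82938330/17 - 15739/19044*(-1/33332) = -82938330/17 + 15739/634774608 = -52647145913657077/10791168336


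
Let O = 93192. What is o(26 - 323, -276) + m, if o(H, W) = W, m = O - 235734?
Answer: -142818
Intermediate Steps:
m = -142542 (m = 93192 - 235734 = -142542)
o(26 - 323, -276) + m = -276 - 142542 = -142818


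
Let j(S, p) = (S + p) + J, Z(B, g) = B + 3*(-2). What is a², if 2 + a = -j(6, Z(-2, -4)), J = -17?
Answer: 289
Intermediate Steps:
Z(B, g) = -6 + B (Z(B, g) = B - 6 = -6 + B)
j(S, p) = -17 + S + p (j(S, p) = (S + p) - 17 = -17 + S + p)
a = 17 (a = -2 - (-17 + 6 + (-6 - 2)) = -2 - (-17 + 6 - 8) = -2 - 1*(-19) = -2 + 19 = 17)
a² = 17² = 289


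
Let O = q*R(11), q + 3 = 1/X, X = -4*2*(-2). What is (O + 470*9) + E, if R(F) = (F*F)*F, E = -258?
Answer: 995/16 ≈ 62.188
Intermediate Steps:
R(F) = F³ (R(F) = F²*F = F³)
X = 16 (X = -8*(-2) = 16)
q = -47/16 (q = -3 + 1/16 = -47/16 ≈ -2.9375)
O = -62557/16 (O = -47/16*11³ = -47/16*1331 = -62557/16 ≈ -3909.8)
(O + 470*9) + E = (-62557/16 + 470*9) - 258 = (-62557/16 + 4230) - 258 = 5123/16 - 258 = 995/16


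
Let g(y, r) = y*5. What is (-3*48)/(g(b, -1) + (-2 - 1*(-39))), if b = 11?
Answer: -36/23 ≈ -1.5652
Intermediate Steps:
g(y, r) = 5*y
(-3*48)/(g(b, -1) + (-2 - 1*(-39))) = (-3*48)/(5*11 + (-2 - 1*(-39))) = -144/(55 + (-2 + 39)) = -144/(55 + 37) = -144/92 = -144*1/92 = -36/23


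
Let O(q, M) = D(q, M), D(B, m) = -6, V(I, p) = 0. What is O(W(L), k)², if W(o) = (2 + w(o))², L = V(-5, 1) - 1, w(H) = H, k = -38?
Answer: 36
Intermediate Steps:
L = -1 (L = 0 - 1 = -1)
W(o) = (2 + o)²
O(q, M) = -6
O(W(L), k)² = (-6)² = 36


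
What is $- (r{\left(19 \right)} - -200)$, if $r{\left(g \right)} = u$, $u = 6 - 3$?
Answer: $-203$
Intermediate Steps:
$u = 3$ ($u = 6 - 3 = 3$)
$r{\left(g \right)} = 3$
$- (r{\left(19 \right)} - -200) = - (3 - -200) = - (3 + 200) = \left(-1\right) 203 = -203$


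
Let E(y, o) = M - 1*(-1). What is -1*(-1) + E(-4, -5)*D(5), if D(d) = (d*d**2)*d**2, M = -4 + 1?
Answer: -6249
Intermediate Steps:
M = -3
E(y, o) = -2 (E(y, o) = -3 - 1*(-1) = -3 + 1 = -2)
D(d) = d**5 (D(d) = d**3*d**2 = d**5)
-1*(-1) + E(-4, -5)*D(5) = -1*(-1) - 2*5**5 = 1 - 2*3125 = 1 - 6250 = -6249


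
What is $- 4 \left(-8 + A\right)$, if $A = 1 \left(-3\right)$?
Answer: $44$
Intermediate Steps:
$A = -3$
$- 4 \left(-8 + A\right) = - 4 \left(-8 - 3\right) = \left(-4\right) \left(-11\right) = 44$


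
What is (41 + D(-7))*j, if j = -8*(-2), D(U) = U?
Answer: 544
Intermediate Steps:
j = 16
(41 + D(-7))*j = (41 - 7)*16 = 34*16 = 544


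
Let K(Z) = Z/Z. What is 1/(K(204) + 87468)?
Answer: 1/87469 ≈ 1.1433e-5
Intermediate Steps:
K(Z) = 1
1/(K(204) + 87468) = 1/(1 + 87468) = 1/87469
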